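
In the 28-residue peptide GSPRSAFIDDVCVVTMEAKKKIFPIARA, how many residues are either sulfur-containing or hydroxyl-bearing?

Sulfur-containing: C, M. Hydroxyl-bearing: S, T, Y.
Sulfur-containing residues here: C12, M16 (2).
Hydroxyl-bearing residues here: S2, S5, T15 (3).
The two groups share no amino acid, so total = 2 + 3 = 5.

5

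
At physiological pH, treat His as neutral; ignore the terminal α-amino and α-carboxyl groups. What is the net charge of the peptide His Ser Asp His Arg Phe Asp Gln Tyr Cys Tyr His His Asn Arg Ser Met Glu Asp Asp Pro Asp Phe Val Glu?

The side chains ionized at physiological pH are Lys/Arg (+1) and Asp/Glu (−1); with His treated as neutral, nothing else contributes.
Positive (K, R): Arg5, Arg15 → +2.
Negative (D, E): Asp3, Asp7, Glu18, Asp19, Asp20, Asp22, Glu25 → −7.
Net charge = (+2) + (−7) = −5.

-5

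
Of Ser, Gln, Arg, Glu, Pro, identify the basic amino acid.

Arg

Lysine (K), arginine (R), and histidine (H) have basic, nitrogen-containing side chains.
Of the listed options, only Arg belongs to this group.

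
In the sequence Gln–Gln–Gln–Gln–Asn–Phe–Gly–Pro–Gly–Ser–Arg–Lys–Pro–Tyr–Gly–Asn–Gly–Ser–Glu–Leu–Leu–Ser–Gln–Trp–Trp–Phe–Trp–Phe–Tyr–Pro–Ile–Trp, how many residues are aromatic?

F, W, and Y each carry an aromatic ring on the side chain.
Matching residues: Phe6, Tyr14, Trp24, Trp25, Phe26, Trp27, Phe28, Tyr29, Trp32.

9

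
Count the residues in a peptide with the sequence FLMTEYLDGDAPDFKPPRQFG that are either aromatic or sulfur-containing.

5

Aromatic: F, W, Y. Sulfur-containing: C, M.
Aromatic residues here: F1, Y6, F14, F20 (4).
Sulfur-containing residues here: M3 (1).
The two groups share no amino acid, so total = 4 + 1 = 5.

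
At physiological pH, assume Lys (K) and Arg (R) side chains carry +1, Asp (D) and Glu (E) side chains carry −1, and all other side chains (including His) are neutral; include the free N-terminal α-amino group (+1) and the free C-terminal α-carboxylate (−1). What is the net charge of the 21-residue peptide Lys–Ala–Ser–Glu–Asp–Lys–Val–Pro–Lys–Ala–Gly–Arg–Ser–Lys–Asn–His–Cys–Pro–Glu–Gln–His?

+2

Positive (K, R): Lys1, Lys6, Lys9, Arg12, Lys14 → +5.
Negative (D, E): Glu4, Asp5, Glu19 → −3.
The N-terminus (+1) and C-terminus (−1) cancel.
Net charge = (+5) + (−3) = +2.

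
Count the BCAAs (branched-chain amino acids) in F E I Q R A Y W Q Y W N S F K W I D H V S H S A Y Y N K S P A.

V, L, and I make up the branched-chain aliphatic group.
Matching residues: I3, I17, V20.

3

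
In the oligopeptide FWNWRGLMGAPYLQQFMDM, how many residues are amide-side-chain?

3

Only N (asparagine) and Q (glutamine) carry a side-chain carboxamide.
Matching residues: N3, Q14, Q15.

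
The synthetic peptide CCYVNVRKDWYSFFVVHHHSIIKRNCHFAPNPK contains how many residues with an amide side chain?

3

Asparagine (N) and glutamine (Q) have uncharged amide side chains.
Matching residues: N5, N25, N31.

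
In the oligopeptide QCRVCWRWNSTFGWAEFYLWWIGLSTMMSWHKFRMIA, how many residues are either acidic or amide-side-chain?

Acidic: D, E. Amide-side-chain: N, Q.
Acidic residues here: E16 (1).
Amide-side-chain residues here: Q1, N9 (2).
The two groups share no amino acid, so total = 1 + 2 = 3.

3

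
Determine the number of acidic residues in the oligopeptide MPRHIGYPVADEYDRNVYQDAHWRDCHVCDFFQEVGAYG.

Only D (aspartate) and E (glutamate) carry a side-chain carboxylic acid.
Matching residues: D11, E12, D14, D20, D25, D30, E34.

7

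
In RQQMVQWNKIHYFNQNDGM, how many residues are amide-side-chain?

7

The amide-side-chain residues are Asn (N) and Gln (Q).
Matching residues: Q2, Q3, Q6, N8, N14, Q15, N16.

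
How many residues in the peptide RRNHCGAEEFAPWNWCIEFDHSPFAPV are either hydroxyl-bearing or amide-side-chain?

3

Hydroxyl-bearing: S, T, Y. Amide-side-chain: N, Q.
Hydroxyl-bearing residues here: S22 (1).
Amide-side-chain residues here: N3, N14 (2).
The two groups share no amino acid, so total = 1 + 2 = 3.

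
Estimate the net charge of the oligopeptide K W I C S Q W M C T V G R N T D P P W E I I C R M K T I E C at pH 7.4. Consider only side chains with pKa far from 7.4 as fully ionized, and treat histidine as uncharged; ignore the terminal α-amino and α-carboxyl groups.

The side chains ionized at physiological pH are Lys/Arg (+1) and Asp/Glu (−1); with His treated as neutral, nothing else contributes.
Positive (K, R): K1, R13, R24, K26 → +4.
Negative (D, E): D16, E20, E29 → −3.
Net charge = (+4) + (−3) = +1.

+1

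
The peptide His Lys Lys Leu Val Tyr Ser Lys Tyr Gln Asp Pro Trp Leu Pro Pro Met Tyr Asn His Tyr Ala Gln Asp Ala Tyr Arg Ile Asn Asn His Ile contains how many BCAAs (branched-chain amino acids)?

5

Valine (V), leucine (L), and isoleucine (I) are the branched-chain amino acids.
Matching residues: Leu4, Val5, Leu14, Ile28, Ile32.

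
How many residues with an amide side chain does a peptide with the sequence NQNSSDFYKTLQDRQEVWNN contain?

7

Only N (asparagine) and Q (glutamine) carry a side-chain carboxamide.
Matching residues: N1, Q2, N3, Q12, Q15, N19, N20.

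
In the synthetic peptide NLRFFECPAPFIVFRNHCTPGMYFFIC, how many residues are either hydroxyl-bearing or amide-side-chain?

4

Hydroxyl-bearing: S, T, Y. Amide-side-chain: N, Q.
Hydroxyl-bearing residues here: T19, Y23 (2).
Amide-side-chain residues here: N1, N16 (2).
The two groups share no amino acid, so total = 2 + 2 = 4.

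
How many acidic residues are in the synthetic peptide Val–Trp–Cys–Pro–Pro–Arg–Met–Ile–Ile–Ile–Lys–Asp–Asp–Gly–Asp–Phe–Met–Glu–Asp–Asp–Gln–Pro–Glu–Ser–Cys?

Aspartate (D) and glutamate (E) have carboxylic-acid side chains and are the acidic amino acids.
Matching residues: Asp12, Asp13, Asp15, Glu18, Asp19, Asp20, Glu23.

7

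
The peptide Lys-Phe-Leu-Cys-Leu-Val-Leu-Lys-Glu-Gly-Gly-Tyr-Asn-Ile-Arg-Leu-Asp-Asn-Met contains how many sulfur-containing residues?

2

The sulfur-bearing residues are cysteine (–SH) and methionine (–S–CH₃).
Matching residues: Cys4, Met19.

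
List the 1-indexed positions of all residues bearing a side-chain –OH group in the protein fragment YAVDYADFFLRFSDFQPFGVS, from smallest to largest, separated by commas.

The –OH-bearing residues are Ser, Thr (aliphatic alcohols), and Tyr (phenol).
Matching residues: Y1, Y5, S13, S21.

1, 5, 13, 21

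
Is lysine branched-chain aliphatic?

No

The BCAAs are Val, Leu, and Ile — aliphatic side chains with a branch point.
Lysine is not in this group.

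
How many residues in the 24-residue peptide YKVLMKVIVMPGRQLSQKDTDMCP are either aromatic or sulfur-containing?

5

Aromatic: F, W, Y. Sulfur-containing: C, M.
Aromatic residues here: Y1 (1).
Sulfur-containing residues here: M5, M10, M22, C23 (4).
The two groups share no amino acid, so total = 1 + 4 = 5.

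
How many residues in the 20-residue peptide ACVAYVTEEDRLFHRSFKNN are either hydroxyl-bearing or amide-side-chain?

Hydroxyl-bearing: S, T, Y. Amide-side-chain: N, Q.
Hydroxyl-bearing residues here: Y5, T7, S16 (3).
Amide-side-chain residues here: N19, N20 (2).
The two groups share no amino acid, so total = 3 + 2 = 5.

5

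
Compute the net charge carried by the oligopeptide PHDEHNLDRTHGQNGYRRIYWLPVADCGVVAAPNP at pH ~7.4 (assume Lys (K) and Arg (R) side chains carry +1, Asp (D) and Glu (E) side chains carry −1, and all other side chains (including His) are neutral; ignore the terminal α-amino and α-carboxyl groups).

Positive (K, R): R9, R17, R18 → +3.
Negative (D, E): D3, E4, D8, D26 → −4.
Net charge = (+3) + (−4) = −1.

-1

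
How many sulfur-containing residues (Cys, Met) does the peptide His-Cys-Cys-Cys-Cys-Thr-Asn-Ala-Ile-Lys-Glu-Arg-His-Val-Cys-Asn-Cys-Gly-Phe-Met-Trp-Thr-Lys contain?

Matching residues: Cys2, Cys3, Cys4, Cys5, Cys15, Cys17, Met20.

7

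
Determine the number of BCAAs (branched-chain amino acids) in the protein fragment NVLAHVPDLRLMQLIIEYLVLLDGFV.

13

Valine (V), leucine (L), and isoleucine (I) are the branched-chain amino acids.
Matching residues: V2, L3, V6, L9, L11, L14, I15, I16, L19, V20, L21, L22, V26.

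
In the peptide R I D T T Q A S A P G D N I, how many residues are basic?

Lysine (K), arginine (R), and histidine (H) have basic, nitrogen-containing side chains.
Matching residues: R1.

1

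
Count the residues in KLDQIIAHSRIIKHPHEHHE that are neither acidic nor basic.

9

Acidic: D, E. Basic: K, R, H. All other residues are neither.
Matching residues: L2, Q4, I5, I6, A7, S9, I11, I12, P15.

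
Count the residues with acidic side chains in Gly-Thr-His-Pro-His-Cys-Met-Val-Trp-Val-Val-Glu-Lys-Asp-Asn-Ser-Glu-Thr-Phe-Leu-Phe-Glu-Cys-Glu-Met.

Aspartate (D) and glutamate (E) have carboxylic-acid side chains and are the acidic amino acids.
Matching residues: Glu12, Asp14, Glu17, Glu22, Glu24.

5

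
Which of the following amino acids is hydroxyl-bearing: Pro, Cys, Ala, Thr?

Thr

The –OH-bearing residues are Ser, Thr (aliphatic alcohols), and Tyr (phenol).
Of the listed options, only Thr belongs to this group.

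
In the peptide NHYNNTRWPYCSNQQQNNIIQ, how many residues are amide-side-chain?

10

Only N (asparagine) and Q (glutamine) carry a side-chain carboxamide.
Matching residues: N1, N4, N5, N13, Q14, Q15, Q16, N17, N18, Q21.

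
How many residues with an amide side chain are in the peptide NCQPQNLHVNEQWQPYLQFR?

The amide-side-chain residues are Asn (N) and Gln (Q).
Matching residues: N1, Q3, Q5, N6, N10, Q12, Q14, Q18.

8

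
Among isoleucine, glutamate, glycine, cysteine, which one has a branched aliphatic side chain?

isoleucine

V, L, and I make up the branched-chain aliphatic group.
Of the listed options, only isoleucine belongs to this group.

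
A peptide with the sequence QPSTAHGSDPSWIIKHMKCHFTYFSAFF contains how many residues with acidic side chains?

1

The acidic residues are Asp (D) and Glu (E), whose side chains end in a carboxylate group.
Matching residues: D9.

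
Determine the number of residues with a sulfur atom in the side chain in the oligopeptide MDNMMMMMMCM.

Only Cys (C) and Met (M) have a sulfur atom in the side chain.
Matching residues: M1, M4, M5, M6, M7, M8, M9, C10, M11.

9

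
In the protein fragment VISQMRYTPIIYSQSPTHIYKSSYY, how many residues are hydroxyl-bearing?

The –OH-bearing residues are Ser, Thr (aliphatic alcohols), and Tyr (phenol).
Matching residues: S3, Y7, T8, Y12, S13, S15, T17, Y20, S22, S23, Y24, Y25.

12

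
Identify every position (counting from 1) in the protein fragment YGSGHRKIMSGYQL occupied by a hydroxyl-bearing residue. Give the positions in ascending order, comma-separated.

1, 3, 10, 12

S, T, and Y are the three residues with a side-chain hydroxyl.
Matching residues: Y1, S3, S10, Y12.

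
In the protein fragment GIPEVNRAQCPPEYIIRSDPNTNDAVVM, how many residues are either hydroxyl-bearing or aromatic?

3

Hydroxyl-bearing: S, T, Y. Aromatic: F, W, Y.
Hydroxyl-bearing residues here: Y14, S18, T22 (3).
Aromatic residues here: Y14 (1).
Y is in both groups, so the 1 Y residue must not be double-counted.
Total = 3 + 1 − 1 = 3.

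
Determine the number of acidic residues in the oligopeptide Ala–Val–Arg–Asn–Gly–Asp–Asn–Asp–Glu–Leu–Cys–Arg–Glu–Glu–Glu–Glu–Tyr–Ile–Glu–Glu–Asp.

10

Only D (aspartate) and E (glutamate) carry a side-chain carboxylic acid.
Matching residues: Asp6, Asp8, Glu9, Glu13, Glu14, Glu15, Glu16, Glu19, Glu20, Asp21.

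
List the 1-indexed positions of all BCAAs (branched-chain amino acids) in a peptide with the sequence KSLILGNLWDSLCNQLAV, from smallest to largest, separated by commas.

The BCAAs are Val, Leu, and Ile — aliphatic side chains with a branch point.
Matching residues: L3, I4, L5, L8, L12, L16, V18.

3, 4, 5, 8, 12, 16, 18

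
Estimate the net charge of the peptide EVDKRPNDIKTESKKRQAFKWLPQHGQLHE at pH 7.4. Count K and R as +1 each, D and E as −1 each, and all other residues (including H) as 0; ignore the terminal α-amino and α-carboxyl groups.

+2

Positive (K, R): K4, R5, K10, K14, K15, R16, K20 → +7.
Negative (D, E): E1, D3, D8, E12, E30 → −5.
Net charge = (+7) + (−5) = +2.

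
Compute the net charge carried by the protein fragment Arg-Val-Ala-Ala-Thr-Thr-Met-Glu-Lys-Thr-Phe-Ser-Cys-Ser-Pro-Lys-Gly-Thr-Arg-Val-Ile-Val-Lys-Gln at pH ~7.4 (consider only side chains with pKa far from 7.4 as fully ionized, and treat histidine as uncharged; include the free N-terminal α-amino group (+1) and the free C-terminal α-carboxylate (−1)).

+4

Near pH 7.4, K and R contribute +1 each, D and E contribute −1 each, and every other side chain (His included, as stated) is uncharged.
Positive (K, R): Arg1, Lys9, Lys16, Arg19, Lys23 → +5.
Negative (D, E): Glu8 → −1.
The N-terminus (+1) and C-terminus (−1) cancel.
Net charge = (+5) + (−1) = +4.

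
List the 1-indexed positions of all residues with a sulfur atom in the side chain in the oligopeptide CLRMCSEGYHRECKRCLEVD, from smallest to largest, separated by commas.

The sulfur-bearing residues are cysteine (–SH) and methionine (–S–CH₃).
Matching residues: C1, M4, C5, C13, C16.

1, 4, 5, 13, 16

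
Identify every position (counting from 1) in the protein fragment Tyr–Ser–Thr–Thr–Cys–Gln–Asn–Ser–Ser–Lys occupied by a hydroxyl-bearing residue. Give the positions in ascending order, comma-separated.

1, 2, 3, 4, 8, 9

The –OH-bearing residues are Ser, Thr (aliphatic alcohols), and Tyr (phenol).
Matching residues: Tyr1, Ser2, Thr3, Thr4, Ser8, Ser9.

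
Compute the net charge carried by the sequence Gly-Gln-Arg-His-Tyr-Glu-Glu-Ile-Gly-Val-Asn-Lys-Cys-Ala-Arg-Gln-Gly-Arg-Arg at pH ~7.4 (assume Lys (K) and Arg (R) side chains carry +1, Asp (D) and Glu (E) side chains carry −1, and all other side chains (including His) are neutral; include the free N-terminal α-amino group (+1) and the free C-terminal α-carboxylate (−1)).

+3

Positive (K, R): Arg3, Lys12, Arg15, Arg18, Arg19 → +5.
Negative (D, E): Glu6, Glu7 → −2.
The N-terminus (+1) and C-terminus (−1) cancel.
Net charge = (+5) + (−2) = +3.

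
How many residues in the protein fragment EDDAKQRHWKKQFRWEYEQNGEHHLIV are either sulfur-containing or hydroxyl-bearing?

1

Sulfur-containing: C, M. Hydroxyl-bearing: S, T, Y.
Sulfur-containing residues here: none (0).
Hydroxyl-bearing residues here: Y17 (1).
The two groups share no amino acid, so total = 0 + 1 = 1.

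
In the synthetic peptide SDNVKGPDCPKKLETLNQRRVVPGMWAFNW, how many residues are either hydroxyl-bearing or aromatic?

Hydroxyl-bearing: S, T, Y. Aromatic: F, W, Y.
Hydroxyl-bearing residues here: S1, T15 (2).
Aromatic residues here: W26, F28, W30 (3).
(Y belongs to both groups, but none appear in this sequence.) Total = 2 + 3 = 5.

5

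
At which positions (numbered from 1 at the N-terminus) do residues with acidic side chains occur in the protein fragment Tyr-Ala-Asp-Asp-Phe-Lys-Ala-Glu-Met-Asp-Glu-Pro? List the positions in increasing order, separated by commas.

3, 4, 8, 10, 11

The acidic residues are Asp (D) and Glu (E), whose side chains end in a carboxylate group.
Matching residues: Asp3, Asp4, Glu8, Asp10, Glu11.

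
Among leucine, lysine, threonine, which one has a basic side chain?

lysine

The basic amino acids are Lys (K), Arg (R), and His (H).
Of the listed options, only lysine belongs to this group.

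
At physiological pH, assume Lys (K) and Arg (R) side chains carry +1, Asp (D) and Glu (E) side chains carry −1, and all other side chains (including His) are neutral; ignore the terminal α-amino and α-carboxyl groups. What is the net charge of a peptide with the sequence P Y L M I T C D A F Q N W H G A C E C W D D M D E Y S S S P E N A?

Positive (K, R): none → +0.
Negative (D, E): D8, E18, D21, D22, D24, E25, E31 → −7.
Net charge = (+0) + (−7) = −7.

-7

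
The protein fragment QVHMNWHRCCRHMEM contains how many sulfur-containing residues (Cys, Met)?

Matching residues: M4, C9, C10, M13, M15.

5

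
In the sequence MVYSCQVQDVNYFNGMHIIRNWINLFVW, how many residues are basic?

2

Lysine (K), arginine (R), and histidine (H) have basic, nitrogen-containing side chains.
Matching residues: H17, R20.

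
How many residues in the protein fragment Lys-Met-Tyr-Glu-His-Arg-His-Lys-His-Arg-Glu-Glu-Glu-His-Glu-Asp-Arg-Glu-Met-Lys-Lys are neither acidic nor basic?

3

Acidic: D, E. Basic: K, R, H. All other residues are neither.
Matching residues: Met2, Tyr3, Met19.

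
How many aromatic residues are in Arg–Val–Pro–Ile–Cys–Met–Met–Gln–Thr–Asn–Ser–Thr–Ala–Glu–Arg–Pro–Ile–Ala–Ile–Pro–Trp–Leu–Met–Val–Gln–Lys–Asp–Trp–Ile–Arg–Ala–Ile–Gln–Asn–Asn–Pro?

Phenylalanine (F), tryptophan (W), and tyrosine (Y) have aromatic ring side chains.
Matching residues: Trp21, Trp28.

2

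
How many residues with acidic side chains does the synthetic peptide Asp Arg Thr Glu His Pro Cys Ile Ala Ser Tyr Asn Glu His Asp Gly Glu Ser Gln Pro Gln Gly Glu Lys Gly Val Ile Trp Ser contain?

Only D (aspartate) and E (glutamate) carry a side-chain carboxylic acid.
Matching residues: Asp1, Glu4, Glu13, Asp15, Glu17, Glu23.

6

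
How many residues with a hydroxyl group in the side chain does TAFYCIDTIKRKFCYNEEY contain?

5

S, T, and Y are the three residues with a side-chain hydroxyl.
Matching residues: T1, Y4, T8, Y15, Y19.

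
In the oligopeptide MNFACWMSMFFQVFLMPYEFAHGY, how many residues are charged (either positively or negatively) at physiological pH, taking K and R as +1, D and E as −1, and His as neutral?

1

Charged side chains at pH ~7.4: K, R (positive); D, E (negative).
Matching residues: E19.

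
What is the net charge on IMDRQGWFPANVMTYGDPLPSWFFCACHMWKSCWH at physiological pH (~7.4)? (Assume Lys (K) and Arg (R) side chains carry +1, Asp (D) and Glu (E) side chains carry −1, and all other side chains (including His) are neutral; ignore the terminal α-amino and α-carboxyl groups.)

Positive (K, R): R4, K31 → +2.
Negative (D, E): D3, D17 → −2.
Net charge = (+2) + (−2) = 0.

0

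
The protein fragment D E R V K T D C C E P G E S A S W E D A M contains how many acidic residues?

7

Aspartate (D) and glutamate (E) have carboxylic-acid side chains and are the acidic amino acids.
Matching residues: D1, E2, D7, E10, E13, E18, D19.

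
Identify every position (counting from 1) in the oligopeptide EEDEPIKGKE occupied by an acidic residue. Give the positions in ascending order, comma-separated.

1, 2, 3, 4, 10

The acidic residues are Asp (D) and Glu (E), whose side chains end in a carboxylate group.
Matching residues: E1, E2, D3, E4, E10.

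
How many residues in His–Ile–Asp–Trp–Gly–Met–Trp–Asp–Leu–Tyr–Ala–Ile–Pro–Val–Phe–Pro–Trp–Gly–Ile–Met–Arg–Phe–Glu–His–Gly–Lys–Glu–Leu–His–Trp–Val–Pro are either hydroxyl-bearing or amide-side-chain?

1

Hydroxyl-bearing: S, T, Y. Amide-side-chain: N, Q.
Hydroxyl-bearing residues here: Tyr10 (1).
Amide-side-chain residues here: none (0).
The two groups share no amino acid, so total = 1 + 0 = 1.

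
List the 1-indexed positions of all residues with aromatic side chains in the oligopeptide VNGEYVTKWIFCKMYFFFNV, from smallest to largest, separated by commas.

The aromatic amino acids are Phe (F, benzyl), Trp (W, indole), and Tyr (Y, phenol).
Matching residues: Y5, W9, F11, Y15, F16, F17, F18.

5, 9, 11, 15, 16, 17, 18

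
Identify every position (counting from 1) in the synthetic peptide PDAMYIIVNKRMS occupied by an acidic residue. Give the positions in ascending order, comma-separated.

2

Only D (aspartate) and E (glutamate) carry a side-chain carboxylic acid.
Matching residues: D2.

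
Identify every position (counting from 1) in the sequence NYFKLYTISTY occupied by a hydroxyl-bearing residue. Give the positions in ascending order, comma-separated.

The –OH-bearing residues are Ser, Thr (aliphatic alcohols), and Tyr (phenol).
Matching residues: Y2, Y6, T7, S9, T10, Y11.

2, 6, 7, 9, 10, 11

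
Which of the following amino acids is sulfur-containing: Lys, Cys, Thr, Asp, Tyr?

Cysteine (C, thiol) and methionine (M, thioether) are the two sulfur-containing amino acids.
Of the listed options, only Cys belongs to this group.

Cys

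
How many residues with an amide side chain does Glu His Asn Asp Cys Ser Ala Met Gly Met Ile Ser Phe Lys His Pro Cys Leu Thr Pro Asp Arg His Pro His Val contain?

1

Only N (asparagine) and Q (glutamine) carry a side-chain carboxamide.
Matching residues: Asn3.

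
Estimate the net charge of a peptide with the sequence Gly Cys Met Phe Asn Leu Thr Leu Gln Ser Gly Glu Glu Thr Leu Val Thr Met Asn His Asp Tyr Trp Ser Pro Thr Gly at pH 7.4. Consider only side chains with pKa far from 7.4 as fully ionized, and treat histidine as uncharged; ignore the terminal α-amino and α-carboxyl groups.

-3

The side chains ionized at physiological pH are Lys/Arg (+1) and Asp/Glu (−1); with His treated as neutral, nothing else contributes.
Positive (K, R): none → +0.
Negative (D, E): Glu12, Glu13, Asp21 → −3.
Net charge = (+0) + (−3) = −3.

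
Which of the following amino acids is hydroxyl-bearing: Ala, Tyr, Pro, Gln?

S, T, and Y are the three residues with a side-chain hydroxyl.
Of the listed options, only Tyr belongs to this group.

Tyr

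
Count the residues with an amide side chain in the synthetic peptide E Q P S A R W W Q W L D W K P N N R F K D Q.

5

Only N (asparagine) and Q (glutamine) carry a side-chain carboxamide.
Matching residues: Q2, Q9, N16, N17, Q22.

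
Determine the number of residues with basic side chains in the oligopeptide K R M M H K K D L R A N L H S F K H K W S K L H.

Lysine (K), arginine (R), and histidine (H) have basic, nitrogen-containing side chains.
Matching residues: K1, R2, H5, K6, K7, R10, H14, K17, H18, K19, K22, H24.

12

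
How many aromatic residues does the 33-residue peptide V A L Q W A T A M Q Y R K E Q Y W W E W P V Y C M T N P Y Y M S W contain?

The aromatic amino acids are Phe (F, benzyl), Trp (W, indole), and Tyr (Y, phenol).
Matching residues: W5, Y11, Y16, W17, W18, W20, Y23, Y29, Y30, W33.

10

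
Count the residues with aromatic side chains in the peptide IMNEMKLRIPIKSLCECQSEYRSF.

F, W, and Y each carry an aromatic ring on the side chain.
Matching residues: Y21, F24.

2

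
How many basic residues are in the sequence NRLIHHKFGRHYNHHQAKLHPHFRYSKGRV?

14

The basic amino acids are Lys (K), Arg (R), and His (H).
Matching residues: R2, H5, H6, K7, R10, H11, H14, H15, K18, H20, H22, R24, K27, R29.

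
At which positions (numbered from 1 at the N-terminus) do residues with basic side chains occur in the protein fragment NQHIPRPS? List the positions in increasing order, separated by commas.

3, 6

Lysine (K), arginine (R), and histidine (H) have basic, nitrogen-containing side chains.
Matching residues: H3, R6.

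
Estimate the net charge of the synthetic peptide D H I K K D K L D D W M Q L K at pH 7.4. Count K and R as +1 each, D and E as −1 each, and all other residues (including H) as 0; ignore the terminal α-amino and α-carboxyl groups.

Positive (K, R): K4, K5, K7, K15 → +4.
Negative (D, E): D1, D6, D9, D10 → −4.
Net charge = (+4) + (−4) = 0.

0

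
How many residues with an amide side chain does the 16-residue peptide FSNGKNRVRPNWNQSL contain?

5

The amide-side-chain residues are Asn (N) and Gln (Q).
Matching residues: N3, N6, N11, N13, Q14.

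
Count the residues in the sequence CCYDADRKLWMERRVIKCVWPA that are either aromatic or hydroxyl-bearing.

3

Aromatic: F, W, Y. Hydroxyl-bearing: S, T, Y.
Aromatic residues here: Y3, W10, W20 (3).
Hydroxyl-bearing residues here: Y3 (1).
Y is in both groups, so the 1 Y residue must not be double-counted.
Total = 3 + 1 − 1 = 3.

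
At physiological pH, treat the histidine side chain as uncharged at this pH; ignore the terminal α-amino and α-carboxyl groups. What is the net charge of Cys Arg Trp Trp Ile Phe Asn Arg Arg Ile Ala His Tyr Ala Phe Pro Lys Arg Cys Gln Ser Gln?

+5

At pH ~7.4 the Lys and Arg side chains are protonated (+1), the Asp and Glu side chains are deprotonated (−1), and with His taken as neutral all other side chains carry no charge.
Positive (K, R): Arg2, Arg8, Arg9, Lys17, Arg18 → +5.
Negative (D, E): none → −0.
Net charge = (+5) + (−0) = +5.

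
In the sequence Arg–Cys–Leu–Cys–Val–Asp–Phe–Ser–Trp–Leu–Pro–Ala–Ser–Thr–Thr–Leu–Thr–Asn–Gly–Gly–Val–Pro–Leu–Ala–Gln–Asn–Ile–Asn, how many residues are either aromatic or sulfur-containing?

Aromatic: F, W, Y. Sulfur-containing: C, M.
Aromatic residues here: Phe7, Trp9 (2).
Sulfur-containing residues here: Cys2, Cys4 (2).
The two groups share no amino acid, so total = 2 + 2 = 4.

4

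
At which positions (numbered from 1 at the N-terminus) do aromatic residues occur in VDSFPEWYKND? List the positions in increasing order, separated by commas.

F, W, and Y each carry an aromatic ring on the side chain.
Matching residues: F4, W7, Y8.

4, 7, 8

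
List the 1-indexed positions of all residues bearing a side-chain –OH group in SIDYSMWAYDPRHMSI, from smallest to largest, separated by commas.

The –OH-bearing residues are Ser, Thr (aliphatic alcohols), and Tyr (phenol).
Matching residues: S1, Y4, S5, Y9, S15.

1, 4, 5, 9, 15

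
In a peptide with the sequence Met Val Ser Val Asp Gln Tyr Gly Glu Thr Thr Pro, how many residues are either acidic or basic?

Acidic: D, E. Basic: H, K, R.
Acidic residues here: Asp5, Glu9 (2).
Basic residues here: none (0).
The two groups share no amino acid, so total = 2 + 0 = 2.

2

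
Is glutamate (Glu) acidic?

Aspartate (D) and glutamate (E) have carboxylic-acid side chains and are the acidic amino acids.
Glutamate is in this group.

Yes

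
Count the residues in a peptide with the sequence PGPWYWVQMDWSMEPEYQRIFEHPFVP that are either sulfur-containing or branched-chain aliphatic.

Sulfur-containing: C, M. Branched-chain aliphatic: I, L, V.
Sulfur-containing residues here: M9, M13 (2).
Branched-chain aliphatic residues here: V7, I20, V26 (3).
The two groups share no amino acid, so total = 2 + 3 = 5.

5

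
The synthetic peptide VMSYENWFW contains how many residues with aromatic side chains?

4

The aromatic amino acids are Phe (F, benzyl), Trp (W, indole), and Tyr (Y, phenol).
Matching residues: Y4, W7, F8, W9.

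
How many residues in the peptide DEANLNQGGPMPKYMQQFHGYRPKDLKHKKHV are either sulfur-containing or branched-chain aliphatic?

Sulfur-containing: C, M. Branched-chain aliphatic: I, L, V.
Sulfur-containing residues here: M11, M15 (2).
Branched-chain aliphatic residues here: L5, L26, V32 (3).
The two groups share no amino acid, so total = 2 + 3 = 5.

5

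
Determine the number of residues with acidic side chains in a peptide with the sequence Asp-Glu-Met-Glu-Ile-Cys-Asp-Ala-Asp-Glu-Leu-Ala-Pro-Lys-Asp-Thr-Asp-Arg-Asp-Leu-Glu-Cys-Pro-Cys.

Only D (aspartate) and E (glutamate) carry a side-chain carboxylic acid.
Matching residues: Asp1, Glu2, Glu4, Asp7, Asp9, Glu10, Asp15, Asp17, Asp19, Glu21.

10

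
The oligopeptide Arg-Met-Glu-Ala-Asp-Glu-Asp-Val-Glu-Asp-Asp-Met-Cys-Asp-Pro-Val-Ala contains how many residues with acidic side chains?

8

Aspartate (D) and glutamate (E) have carboxylic-acid side chains and are the acidic amino acids.
Matching residues: Glu3, Asp5, Glu6, Asp7, Glu9, Asp10, Asp11, Asp14.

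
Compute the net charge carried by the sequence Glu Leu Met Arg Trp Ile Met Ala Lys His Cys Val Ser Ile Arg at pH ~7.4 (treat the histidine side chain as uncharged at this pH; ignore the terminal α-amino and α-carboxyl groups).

The side chains ionized at physiological pH are Lys/Arg (+1) and Asp/Glu (−1); with His treated as neutral, nothing else contributes.
Positive (K, R): Arg4, Lys9, Arg15 → +3.
Negative (D, E): Glu1 → −1.
Net charge = (+3) + (−1) = +2.

+2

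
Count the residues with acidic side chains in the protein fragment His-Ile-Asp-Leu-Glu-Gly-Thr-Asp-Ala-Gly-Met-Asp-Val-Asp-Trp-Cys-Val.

5

The acidic residues are Asp (D) and Glu (E), whose side chains end in a carboxylate group.
Matching residues: Asp3, Glu5, Asp8, Asp12, Asp14.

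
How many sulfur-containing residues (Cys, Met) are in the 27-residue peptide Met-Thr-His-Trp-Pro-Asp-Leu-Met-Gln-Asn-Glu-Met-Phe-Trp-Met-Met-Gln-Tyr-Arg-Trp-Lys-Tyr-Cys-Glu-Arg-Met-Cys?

Matching residues: Met1, Met8, Met12, Met15, Met16, Cys23, Met26, Cys27.

8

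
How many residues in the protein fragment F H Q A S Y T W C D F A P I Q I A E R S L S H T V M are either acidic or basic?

Acidic: D, E. Basic: H, K, R.
Acidic residues here: D10, E18 (2).
Basic residues here: H2, R19, H23 (3).
The two groups share no amino acid, so total = 2 + 3 = 5.

5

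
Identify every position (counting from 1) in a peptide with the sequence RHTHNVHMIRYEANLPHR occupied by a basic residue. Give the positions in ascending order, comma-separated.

K, R, and H are the three residues with basic side chains (ε-amine, guanidinium, and imidazole respectively).
Matching residues: R1, H2, H4, H7, R10, H17, R18.

1, 2, 4, 7, 10, 17, 18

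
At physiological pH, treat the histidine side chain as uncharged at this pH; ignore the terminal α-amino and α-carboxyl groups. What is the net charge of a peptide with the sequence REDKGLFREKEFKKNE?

The side chains ionized at physiological pH are Lys/Arg (+1) and Asp/Glu (−1); with His treated as neutral, nothing else contributes.
Positive (K, R): R1, K4, R8, K10, K13, K14 → +6.
Negative (D, E): E2, D3, E9, E11, E16 → −5.
Net charge = (+6) + (−5) = +1.

+1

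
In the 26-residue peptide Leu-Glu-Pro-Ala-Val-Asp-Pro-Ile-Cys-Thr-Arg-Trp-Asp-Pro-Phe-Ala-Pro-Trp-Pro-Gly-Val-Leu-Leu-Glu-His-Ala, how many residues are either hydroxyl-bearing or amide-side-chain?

1

Hydroxyl-bearing: S, T, Y. Amide-side-chain: N, Q.
Hydroxyl-bearing residues here: Thr10 (1).
Amide-side-chain residues here: none (0).
The two groups share no amino acid, so total = 1 + 0 = 1.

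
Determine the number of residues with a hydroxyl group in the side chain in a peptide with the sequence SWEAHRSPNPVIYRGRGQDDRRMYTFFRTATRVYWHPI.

8

S, T, and Y are the three residues with a side-chain hydroxyl.
Matching residues: S1, S7, Y13, Y24, T25, T29, T31, Y34.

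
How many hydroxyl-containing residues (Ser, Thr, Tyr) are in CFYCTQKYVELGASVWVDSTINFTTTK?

Matching residues: Y3, T5, Y8, S14, S19, T20, T24, T25, T26.

9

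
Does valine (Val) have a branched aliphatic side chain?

Valine (V), leucine (L), and isoleucine (I) are the branched-chain amino acids.
Valine is in this group.

Yes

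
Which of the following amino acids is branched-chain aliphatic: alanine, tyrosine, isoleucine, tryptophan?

isoleucine

The BCAAs are Val, Leu, and Ile — aliphatic side chains with a branch point.
Of the listed options, only isoleucine belongs to this group.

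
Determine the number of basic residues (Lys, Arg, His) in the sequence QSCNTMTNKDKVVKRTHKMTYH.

Matching residues: K9, K11, K14, R15, H17, K18, H22.

7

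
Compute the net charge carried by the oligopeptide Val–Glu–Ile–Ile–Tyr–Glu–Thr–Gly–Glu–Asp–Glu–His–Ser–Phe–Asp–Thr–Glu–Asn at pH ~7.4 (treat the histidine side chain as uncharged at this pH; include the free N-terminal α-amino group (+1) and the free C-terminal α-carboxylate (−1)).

Near pH 7.4, K and R contribute +1 each, D and E contribute −1 each, and every other side chain (His included, as stated) is uncharged.
Positive (K, R): none → +0.
Negative (D, E): Glu2, Glu6, Glu9, Asp10, Glu11, Asp15, Glu17 → −7.
The N-terminus (+1) and C-terminus (−1) cancel.
Net charge = (+0) + (−7) = −7.

-7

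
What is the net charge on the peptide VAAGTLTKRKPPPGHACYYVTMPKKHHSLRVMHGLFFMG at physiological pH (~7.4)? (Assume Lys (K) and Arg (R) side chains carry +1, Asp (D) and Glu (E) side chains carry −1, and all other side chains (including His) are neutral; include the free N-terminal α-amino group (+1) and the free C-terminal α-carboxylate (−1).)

+6

Positive (K, R): K8, R9, K10, K24, K25, R30 → +6.
Negative (D, E): none → −0.
The N-terminus (+1) and C-terminus (−1) cancel.
Net charge = (+6) + (−0) = +6.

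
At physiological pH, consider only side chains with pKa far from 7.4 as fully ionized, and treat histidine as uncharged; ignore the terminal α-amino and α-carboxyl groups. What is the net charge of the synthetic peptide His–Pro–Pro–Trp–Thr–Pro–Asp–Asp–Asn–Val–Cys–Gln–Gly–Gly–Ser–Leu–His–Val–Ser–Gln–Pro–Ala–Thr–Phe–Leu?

Near pH 7.4, K and R contribute +1 each, D and E contribute −1 each, and every other side chain (His included, as stated) is uncharged.
Positive (K, R): none → +0.
Negative (D, E): Asp7, Asp8 → −2.
Net charge = (+0) + (−2) = −2.

-2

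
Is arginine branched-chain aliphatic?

No

The BCAAs are Val, Leu, and Ile — aliphatic side chains with a branch point.
Arginine is not in this group.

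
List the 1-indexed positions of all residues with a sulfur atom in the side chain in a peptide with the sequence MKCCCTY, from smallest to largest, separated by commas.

The sulfur-bearing residues are cysteine (–SH) and methionine (–S–CH₃).
Matching residues: M1, C3, C4, C5.

1, 3, 4, 5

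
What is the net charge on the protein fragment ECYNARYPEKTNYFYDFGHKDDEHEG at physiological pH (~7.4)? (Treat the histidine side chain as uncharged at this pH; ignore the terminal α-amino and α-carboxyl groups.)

-4

Near pH 7.4, K and R contribute +1 each, D and E contribute −1 each, and every other side chain (His included, as stated) is uncharged.
Positive (K, R): R6, K10, K20 → +3.
Negative (D, E): E1, E9, D16, D21, D22, E23, E25 → −7.
Net charge = (+3) + (−7) = −4.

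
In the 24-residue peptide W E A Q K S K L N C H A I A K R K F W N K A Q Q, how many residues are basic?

The basic amino acids are Lys (K), Arg (R), and His (H).
Matching residues: K5, K7, H11, K15, R16, K17, K21.

7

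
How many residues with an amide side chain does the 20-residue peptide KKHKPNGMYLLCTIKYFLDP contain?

1

Only N (asparagine) and Q (glutamine) carry a side-chain carboxamide.
Matching residues: N6.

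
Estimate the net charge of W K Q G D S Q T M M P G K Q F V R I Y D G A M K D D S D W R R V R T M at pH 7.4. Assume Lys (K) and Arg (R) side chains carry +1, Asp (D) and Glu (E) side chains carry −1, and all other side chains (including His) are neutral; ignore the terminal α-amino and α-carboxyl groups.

Positive (K, R): K2, K13, R17, K24, R30, R31, R33 → +7.
Negative (D, E): D5, D20, D25, D26, D28 → −5.
Net charge = (+7) + (−5) = +2.

+2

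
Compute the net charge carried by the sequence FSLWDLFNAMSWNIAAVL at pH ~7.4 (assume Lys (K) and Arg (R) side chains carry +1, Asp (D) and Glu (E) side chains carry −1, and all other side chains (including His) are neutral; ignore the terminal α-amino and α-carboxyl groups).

Positive (K, R): none → +0.
Negative (D, E): D5 → −1.
Net charge = (+0) + (−1) = −1.

-1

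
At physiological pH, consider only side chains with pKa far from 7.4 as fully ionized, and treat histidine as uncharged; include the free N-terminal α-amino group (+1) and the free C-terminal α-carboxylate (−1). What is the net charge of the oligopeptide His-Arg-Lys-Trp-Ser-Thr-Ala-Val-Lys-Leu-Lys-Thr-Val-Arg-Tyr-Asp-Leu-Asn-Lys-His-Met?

+5

At pH ~7.4 the Lys and Arg side chains are protonated (+1), the Asp and Glu side chains are deprotonated (−1), and with His taken as neutral all other side chains carry no charge.
Positive (K, R): Arg2, Lys3, Lys9, Lys11, Arg14, Lys19 → +6.
Negative (D, E): Asp16 → −1.
The N-terminus (+1) and C-terminus (−1) cancel.
Net charge = (+6) + (−1) = +5.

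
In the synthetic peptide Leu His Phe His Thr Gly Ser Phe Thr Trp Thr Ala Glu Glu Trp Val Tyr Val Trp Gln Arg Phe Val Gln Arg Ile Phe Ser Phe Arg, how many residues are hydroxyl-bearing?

6

S, T, and Y are the three residues with a side-chain hydroxyl.
Matching residues: Thr5, Ser7, Thr9, Thr11, Tyr17, Ser28.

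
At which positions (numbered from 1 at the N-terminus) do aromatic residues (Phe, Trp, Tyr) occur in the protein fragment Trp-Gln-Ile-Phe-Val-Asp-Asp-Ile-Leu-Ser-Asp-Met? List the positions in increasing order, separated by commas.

1, 4

Matching residues: Trp1, Phe4.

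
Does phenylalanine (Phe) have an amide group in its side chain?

Asparagine (N) and glutamine (Q) have uncharged amide side chains.
Phenylalanine is not in this group.

No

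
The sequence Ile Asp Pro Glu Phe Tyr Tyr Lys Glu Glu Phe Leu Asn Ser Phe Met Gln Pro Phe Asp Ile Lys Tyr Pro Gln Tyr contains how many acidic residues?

5

The acidic residues are Asp (D) and Glu (E), whose side chains end in a carboxylate group.
Matching residues: Asp2, Glu4, Glu9, Glu10, Asp20.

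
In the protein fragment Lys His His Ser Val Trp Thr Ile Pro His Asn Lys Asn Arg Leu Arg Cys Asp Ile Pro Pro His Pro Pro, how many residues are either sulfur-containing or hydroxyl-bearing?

3

Sulfur-containing: C, M. Hydroxyl-bearing: S, T, Y.
Sulfur-containing residues here: Cys17 (1).
Hydroxyl-bearing residues here: Ser4, Thr7 (2).
The two groups share no amino acid, so total = 1 + 2 = 3.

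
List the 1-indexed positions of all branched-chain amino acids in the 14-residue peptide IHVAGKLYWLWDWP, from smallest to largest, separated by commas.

1, 3, 7, 10

V, L, and I make up the branched-chain aliphatic group.
Matching residues: I1, V3, L7, L10.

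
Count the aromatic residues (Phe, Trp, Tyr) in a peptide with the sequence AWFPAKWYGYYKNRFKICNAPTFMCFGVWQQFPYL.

12

Matching residues: W2, F3, W7, Y8, Y10, Y11, F15, F23, F26, W29, F32, Y34.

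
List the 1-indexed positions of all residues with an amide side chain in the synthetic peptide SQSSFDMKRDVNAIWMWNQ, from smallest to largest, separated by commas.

2, 12, 18, 19

The amide-side-chain residues are Asn (N) and Gln (Q).
Matching residues: Q2, N12, N18, Q19.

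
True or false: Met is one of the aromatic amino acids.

Phenylalanine (F), tryptophan (W), and tyrosine (Y) have aromatic ring side chains.
Methionine is not in this group.

False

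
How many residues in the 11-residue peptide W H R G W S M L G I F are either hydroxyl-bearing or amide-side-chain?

1

Hydroxyl-bearing: S, T, Y. Amide-side-chain: N, Q.
Hydroxyl-bearing residues here: S6 (1).
Amide-side-chain residues here: none (0).
The two groups share no amino acid, so total = 1 + 0 = 1.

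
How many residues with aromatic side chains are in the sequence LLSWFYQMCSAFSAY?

Phenylalanine (F), tryptophan (W), and tyrosine (Y) have aromatic ring side chains.
Matching residues: W4, F5, Y6, F12, Y15.

5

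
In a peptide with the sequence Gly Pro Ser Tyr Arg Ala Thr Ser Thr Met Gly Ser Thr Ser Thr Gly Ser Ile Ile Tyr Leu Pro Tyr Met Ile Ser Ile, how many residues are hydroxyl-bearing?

Serine (S), threonine (T), and tyrosine (Y) each carry a hydroxyl group on the side chain.
Matching residues: Ser3, Tyr4, Thr7, Ser8, Thr9, Ser12, Thr13, Ser14, Thr15, Ser17, Tyr20, Tyr23, Ser26.

13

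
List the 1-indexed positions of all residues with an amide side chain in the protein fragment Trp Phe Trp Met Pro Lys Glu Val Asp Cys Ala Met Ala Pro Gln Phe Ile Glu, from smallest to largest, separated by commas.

Only N (asparagine) and Q (glutamine) carry a side-chain carboxamide.
Matching residues: Gln15.

15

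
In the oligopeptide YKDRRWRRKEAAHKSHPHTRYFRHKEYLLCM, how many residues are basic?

Lysine (K), arginine (R), and histidine (H) have basic, nitrogen-containing side chains.
Matching residues: K2, R4, R5, R7, R8, K9, H13, K14, H16, H18, R20, R23, H24, K25.

14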